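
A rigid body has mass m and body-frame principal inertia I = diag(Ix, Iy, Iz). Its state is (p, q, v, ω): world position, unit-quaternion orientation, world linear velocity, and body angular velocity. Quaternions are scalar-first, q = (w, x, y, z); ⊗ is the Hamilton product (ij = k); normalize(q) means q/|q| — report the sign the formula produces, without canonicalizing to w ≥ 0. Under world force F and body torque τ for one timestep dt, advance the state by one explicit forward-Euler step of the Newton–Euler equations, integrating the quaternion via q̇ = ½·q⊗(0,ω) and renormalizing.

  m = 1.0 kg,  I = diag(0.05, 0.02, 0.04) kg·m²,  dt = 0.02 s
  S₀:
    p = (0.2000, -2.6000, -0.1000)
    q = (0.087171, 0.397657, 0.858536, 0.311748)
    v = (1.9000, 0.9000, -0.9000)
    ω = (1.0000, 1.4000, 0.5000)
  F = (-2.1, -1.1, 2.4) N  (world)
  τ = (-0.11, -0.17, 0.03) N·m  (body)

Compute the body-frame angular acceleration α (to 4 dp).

ω×(Iω) gyroscopic = (0.0140, 0.0050, -0.0420)
α = I⁻¹(τ − ω×Iω) = (-2.4800, -8.7500, 1.8000)

α = (-2.4800, -8.7500, 1.8000)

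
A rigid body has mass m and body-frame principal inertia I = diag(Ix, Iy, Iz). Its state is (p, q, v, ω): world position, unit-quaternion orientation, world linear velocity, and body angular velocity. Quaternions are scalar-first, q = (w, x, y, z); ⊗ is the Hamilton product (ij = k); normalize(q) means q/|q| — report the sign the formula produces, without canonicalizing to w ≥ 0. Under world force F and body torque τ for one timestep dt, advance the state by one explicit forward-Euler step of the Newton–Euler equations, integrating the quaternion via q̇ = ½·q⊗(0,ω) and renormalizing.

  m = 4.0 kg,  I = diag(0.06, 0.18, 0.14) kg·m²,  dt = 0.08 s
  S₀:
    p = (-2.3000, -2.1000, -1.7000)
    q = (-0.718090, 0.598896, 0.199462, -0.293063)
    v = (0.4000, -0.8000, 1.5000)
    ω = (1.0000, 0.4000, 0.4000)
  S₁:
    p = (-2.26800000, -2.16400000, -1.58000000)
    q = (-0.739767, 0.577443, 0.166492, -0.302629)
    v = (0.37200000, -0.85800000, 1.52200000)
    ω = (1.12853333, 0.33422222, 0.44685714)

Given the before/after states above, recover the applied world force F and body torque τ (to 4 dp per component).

rate change Δω = (0.12853333, -0.06577778, 0.04685714)
τ = I·(Δω/dt) + ω₀×(Iω₀) = (0.0900, -0.1800, 0.1300)
velocity change Δv = (-0.02800000, -0.05800000, 0.02200000)
applied force F = (-1.4000, -2.9000, 1.1000)

F = (-1.4000, -2.9000, 1.1000)
τ = (0.0900, -0.1800, 0.1300)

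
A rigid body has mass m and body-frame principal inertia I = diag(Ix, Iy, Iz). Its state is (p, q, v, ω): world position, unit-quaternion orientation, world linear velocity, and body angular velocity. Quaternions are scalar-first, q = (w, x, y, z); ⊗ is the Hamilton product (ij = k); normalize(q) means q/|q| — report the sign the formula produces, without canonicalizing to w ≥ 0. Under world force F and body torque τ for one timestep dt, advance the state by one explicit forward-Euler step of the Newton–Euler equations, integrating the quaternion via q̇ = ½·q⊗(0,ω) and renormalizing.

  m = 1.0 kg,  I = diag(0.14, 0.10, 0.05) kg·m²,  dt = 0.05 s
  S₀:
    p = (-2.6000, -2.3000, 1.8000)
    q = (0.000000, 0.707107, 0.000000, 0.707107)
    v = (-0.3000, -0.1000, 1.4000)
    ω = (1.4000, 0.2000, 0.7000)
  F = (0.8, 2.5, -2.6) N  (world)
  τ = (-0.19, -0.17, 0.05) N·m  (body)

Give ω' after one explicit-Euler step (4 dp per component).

angular accel α = (-1.3071, -2.5820, 1.2240)
new body rate ω' = (1.3346, 0.0709, 0.7612)

ω' = (1.3346, 0.0709, 0.7612)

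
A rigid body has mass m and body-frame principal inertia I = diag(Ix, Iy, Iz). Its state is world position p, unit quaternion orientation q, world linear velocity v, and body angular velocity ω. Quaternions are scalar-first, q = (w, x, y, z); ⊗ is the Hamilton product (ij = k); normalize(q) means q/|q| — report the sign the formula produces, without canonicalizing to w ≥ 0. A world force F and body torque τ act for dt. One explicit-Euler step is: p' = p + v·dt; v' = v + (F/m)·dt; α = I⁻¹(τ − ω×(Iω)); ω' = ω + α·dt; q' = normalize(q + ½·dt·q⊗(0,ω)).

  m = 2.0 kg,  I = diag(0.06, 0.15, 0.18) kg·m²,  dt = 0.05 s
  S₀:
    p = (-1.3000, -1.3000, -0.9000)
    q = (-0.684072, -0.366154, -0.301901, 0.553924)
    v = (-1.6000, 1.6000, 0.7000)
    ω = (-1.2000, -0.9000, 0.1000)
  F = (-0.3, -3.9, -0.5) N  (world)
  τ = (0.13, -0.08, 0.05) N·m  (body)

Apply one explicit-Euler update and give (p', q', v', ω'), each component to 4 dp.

p' = (-1.3800, -1.2200, -0.8650)
q' = (-0.7027, -0.3337, -0.3020, 0.5510)
v' = (-1.6075, 1.5025, 0.6875)
ω' = (-1.0894, -0.9315, 0.0869)

a = (-0.1500, -1.9500, -0.2500)
p' = p + v·dt = (-1.3800, -1.2200, -0.8650)
v + (F/m)dt = (-1.6075, 1.5025, 0.6875)
gyro term ω×Iω = (-0.0027, 0.0144, 0.0972)
α = I⁻¹(τ − ω×Iω) = (2.2117, -0.6293, -0.2622)
ω' = ω + α·dt = (-1.0894, -0.9315, 0.0869)
Hamilton product q⊗(0,ω) = (-0.7664881, 1.2892279, -0.0124286, -0.1011498)
updated quaternion q' = (-0.7027, -0.3337, -0.3020, 0.5510)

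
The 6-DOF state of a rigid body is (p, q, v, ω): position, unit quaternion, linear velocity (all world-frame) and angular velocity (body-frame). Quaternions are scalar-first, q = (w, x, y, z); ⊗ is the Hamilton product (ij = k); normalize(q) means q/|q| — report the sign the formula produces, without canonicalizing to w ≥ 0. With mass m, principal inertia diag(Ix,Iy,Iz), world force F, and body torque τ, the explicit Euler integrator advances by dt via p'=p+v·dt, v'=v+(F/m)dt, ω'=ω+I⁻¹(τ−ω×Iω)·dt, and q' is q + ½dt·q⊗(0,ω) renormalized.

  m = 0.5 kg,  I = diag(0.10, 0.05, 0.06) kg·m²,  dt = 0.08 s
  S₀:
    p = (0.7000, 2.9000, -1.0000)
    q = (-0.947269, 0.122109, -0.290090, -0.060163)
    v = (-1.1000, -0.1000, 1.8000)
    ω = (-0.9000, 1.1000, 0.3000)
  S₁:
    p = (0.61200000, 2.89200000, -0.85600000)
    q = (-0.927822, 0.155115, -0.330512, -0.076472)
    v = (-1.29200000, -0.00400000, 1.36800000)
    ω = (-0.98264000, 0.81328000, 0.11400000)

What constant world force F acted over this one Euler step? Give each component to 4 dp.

Δv = v₁−v₀ = (-0.19200000, 0.09600000, -0.43200000)
m·(v₁−v₀)/dt = (-1.2000, 0.6000, -2.7000)

F = (-1.2000, 0.6000, -2.7000)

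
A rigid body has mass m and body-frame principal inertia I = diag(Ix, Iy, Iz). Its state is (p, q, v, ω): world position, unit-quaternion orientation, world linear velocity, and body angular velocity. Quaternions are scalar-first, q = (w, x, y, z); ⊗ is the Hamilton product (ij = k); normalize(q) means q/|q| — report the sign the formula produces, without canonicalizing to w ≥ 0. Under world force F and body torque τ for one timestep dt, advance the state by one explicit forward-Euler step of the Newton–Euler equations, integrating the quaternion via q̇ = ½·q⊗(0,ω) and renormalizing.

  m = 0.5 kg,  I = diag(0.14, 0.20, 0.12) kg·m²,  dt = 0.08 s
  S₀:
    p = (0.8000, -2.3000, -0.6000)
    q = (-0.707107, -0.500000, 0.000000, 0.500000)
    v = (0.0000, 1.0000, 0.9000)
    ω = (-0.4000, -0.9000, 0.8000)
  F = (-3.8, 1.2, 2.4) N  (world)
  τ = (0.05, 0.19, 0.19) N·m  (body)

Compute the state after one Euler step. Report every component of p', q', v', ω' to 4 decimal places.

angular accel α = (-0.0543, 0.9820, 1.4033)
ω + α·dt = (-0.4043, -0.8214, 0.9123)
q⊗(0,ω) = (-0.6000000, 0.7328428, 0.8363963, -0.1156856)
q' = normalize(q + ½dt·q⊗(0,ω)) = (-0.7302, -0.4701, 0.0334, 0.4947)
p + v·dt = (0.8000, -2.2200, -0.5280)
v' = v + a·dt = (-0.6080, 1.1920, 1.2840)

p' = (0.8000, -2.2200, -0.5280)
q' = (-0.7302, -0.4701, 0.0334, 0.4947)
v' = (-0.6080, 1.1920, 1.2840)
ω' = (-0.4043, -0.8214, 0.9123)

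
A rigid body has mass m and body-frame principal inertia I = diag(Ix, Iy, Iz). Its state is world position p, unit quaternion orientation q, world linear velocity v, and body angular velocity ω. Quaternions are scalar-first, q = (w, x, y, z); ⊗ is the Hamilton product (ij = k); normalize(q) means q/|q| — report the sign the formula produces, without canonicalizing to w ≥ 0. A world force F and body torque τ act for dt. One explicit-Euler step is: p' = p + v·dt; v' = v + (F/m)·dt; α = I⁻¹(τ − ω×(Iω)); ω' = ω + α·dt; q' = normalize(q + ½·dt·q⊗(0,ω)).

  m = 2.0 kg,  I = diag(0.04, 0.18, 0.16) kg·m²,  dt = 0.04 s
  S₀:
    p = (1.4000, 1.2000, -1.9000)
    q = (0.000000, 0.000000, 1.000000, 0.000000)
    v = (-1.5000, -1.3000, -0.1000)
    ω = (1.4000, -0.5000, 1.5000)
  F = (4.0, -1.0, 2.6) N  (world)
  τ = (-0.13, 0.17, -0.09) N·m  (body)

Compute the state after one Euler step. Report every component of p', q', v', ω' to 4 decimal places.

p' = (1.3400, 1.1480, -1.9040)
q' = (0.0100, 0.0300, 0.9991, -0.0280)
v' = (-1.4200, -1.3200, -0.0480)
ω' = (1.2550, -0.4062, 1.5020)

angular accel α = (-3.6250, 2.3444, 0.0500)
new body rate ω' = (1.2550, -0.4062, 1.5020)
2q̇ = q⊗(0,ω) = (0.5000000, 1.5000000, 0.0000000, -1.4000000)
q + ½dt·q⊗(0,ω), renormalized = (0.0100, 0.0300, 0.9991, -0.0280)
a = (2.0000, -0.5000, 1.3000)
new position p' = (1.3400, 1.1480, -1.9040)
new velocity v' = (-1.4200, -1.3200, -0.0480)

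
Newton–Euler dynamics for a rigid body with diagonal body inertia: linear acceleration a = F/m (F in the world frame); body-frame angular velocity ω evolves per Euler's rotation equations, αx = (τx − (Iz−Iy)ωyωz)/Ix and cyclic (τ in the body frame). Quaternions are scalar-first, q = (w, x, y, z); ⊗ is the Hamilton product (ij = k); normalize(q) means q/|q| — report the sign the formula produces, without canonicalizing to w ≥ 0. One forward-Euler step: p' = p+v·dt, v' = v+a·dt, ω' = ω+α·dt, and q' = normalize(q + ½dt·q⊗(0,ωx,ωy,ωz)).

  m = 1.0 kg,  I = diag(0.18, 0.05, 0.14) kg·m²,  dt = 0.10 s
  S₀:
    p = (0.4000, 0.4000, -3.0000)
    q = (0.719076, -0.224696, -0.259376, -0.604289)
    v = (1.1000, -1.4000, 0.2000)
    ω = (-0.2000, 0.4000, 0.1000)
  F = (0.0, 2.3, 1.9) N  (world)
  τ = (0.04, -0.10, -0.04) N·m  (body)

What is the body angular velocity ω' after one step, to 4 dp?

precession coupling ω×(Iω) = (0.0036, -0.0008, 0.0104)
(τ − ω×Iω)/I = (0.2022, -1.9840, -0.3600)
new body rate ω' = (-0.1798, 0.2016, 0.0640)

ω' = (-0.1798, 0.2016, 0.0640)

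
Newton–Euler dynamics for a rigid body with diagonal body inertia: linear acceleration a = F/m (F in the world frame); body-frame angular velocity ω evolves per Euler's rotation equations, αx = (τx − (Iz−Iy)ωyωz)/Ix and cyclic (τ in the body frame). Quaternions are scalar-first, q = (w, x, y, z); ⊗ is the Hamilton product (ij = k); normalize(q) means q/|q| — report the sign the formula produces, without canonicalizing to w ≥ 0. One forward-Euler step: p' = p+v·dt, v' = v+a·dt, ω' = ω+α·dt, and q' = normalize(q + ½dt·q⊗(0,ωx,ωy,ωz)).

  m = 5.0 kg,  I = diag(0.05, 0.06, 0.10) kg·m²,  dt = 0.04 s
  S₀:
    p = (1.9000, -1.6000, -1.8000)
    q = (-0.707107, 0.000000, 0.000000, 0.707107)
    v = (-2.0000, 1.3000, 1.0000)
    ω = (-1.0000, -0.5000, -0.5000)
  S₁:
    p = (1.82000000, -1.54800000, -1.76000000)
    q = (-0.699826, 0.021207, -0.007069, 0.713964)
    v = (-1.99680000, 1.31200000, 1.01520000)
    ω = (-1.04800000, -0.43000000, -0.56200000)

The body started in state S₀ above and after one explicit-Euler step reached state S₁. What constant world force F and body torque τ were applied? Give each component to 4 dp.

F = (0.4000, 1.5000, 1.9000)
τ = (-0.0500, 0.0800, -0.1500)

velocity change Δv = (0.00320000, 0.01200000, 0.01520000)
F = m·Δv/dt = (0.4000, 1.5000, 1.9000)
rate change Δω = (-0.04800000, 0.07000000, -0.06200000)
precession coupling = (0.0100, -0.0250, 0.0050)
τ = I·(Δω/dt) + ω₀×(Iω₀) = (-0.0500, 0.0800, -0.1500)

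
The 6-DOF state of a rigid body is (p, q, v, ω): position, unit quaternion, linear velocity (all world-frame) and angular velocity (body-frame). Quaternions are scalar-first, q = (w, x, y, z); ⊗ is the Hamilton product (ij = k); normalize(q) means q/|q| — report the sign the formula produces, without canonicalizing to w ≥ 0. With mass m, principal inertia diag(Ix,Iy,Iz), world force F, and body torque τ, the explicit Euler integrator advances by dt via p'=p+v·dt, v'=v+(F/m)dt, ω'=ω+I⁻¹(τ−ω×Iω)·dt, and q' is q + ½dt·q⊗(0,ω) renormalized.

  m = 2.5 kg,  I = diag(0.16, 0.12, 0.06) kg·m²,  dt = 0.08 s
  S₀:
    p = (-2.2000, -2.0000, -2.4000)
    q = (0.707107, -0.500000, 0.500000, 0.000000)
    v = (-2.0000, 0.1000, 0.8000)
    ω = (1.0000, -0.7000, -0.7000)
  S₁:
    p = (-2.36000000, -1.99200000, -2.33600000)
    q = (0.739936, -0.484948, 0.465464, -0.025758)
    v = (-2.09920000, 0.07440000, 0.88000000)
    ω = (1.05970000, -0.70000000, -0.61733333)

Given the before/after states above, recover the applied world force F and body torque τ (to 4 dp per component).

F = (-3.1000, -0.8000, 2.5000)
τ = (0.0900, -0.0700, 0.0900)

ω₁ − ω₀ = (0.05970000, 0.00000000, 0.08266667)
I·α + gyro = (0.0900, -0.0700, 0.0900)
velocity change Δv = (-0.09920000, -0.02560000, 0.08000000)
m·(v₁−v₀)/dt = (-3.1000, -0.8000, 2.5000)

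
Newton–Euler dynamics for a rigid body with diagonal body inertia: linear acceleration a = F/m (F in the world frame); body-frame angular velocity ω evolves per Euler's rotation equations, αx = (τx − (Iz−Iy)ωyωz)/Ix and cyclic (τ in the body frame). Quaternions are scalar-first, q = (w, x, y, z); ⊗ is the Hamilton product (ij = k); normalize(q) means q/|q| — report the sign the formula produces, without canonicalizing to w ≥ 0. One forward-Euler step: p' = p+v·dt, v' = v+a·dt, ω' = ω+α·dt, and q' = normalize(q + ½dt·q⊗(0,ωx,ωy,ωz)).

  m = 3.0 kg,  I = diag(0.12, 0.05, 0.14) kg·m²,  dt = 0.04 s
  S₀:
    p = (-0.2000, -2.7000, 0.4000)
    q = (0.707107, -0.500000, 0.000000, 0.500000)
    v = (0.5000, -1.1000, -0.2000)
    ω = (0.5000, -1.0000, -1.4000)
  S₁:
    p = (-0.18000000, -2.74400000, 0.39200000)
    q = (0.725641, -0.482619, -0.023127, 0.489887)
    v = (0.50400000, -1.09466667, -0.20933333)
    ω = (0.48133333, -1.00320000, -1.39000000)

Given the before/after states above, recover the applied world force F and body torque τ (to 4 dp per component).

F = (0.3000, 0.4000, -0.7000)
τ = (0.0700, 0.0100, 0.0700)

velocity change Δv = (0.00400000, 0.00533333, -0.00933333)
m·(v₁−v₀)/dt = (0.3000, 0.4000, -0.7000)
Δω = ω₁−ω₀ = (-0.01866667, -0.00320000, 0.01000000)
τ = I·(Δω/dt) + ω₀×(Iω₀) = (0.0700, 0.0100, 0.0700)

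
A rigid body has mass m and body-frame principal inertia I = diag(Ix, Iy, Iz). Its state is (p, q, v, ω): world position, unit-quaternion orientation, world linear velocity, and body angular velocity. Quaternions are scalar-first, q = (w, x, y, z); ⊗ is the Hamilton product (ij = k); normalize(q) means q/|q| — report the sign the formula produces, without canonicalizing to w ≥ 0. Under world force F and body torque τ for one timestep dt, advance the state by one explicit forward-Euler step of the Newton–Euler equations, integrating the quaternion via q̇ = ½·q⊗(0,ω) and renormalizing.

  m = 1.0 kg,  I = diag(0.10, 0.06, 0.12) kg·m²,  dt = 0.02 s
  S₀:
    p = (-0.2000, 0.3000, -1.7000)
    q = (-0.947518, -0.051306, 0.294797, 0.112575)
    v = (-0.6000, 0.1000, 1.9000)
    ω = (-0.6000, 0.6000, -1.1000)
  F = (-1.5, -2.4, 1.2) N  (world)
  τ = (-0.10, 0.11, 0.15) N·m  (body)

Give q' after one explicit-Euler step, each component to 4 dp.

q' = (-0.9483, -0.0495, 0.2878, 0.1244)

q⊗(0,ω) = (-0.0838293, 0.1766891, -0.6924924, 1.1883644)
q' = normalize(q + ½dt·q⊗(0,ω)) = (-0.9483, -0.0495, 0.2878, 0.1244)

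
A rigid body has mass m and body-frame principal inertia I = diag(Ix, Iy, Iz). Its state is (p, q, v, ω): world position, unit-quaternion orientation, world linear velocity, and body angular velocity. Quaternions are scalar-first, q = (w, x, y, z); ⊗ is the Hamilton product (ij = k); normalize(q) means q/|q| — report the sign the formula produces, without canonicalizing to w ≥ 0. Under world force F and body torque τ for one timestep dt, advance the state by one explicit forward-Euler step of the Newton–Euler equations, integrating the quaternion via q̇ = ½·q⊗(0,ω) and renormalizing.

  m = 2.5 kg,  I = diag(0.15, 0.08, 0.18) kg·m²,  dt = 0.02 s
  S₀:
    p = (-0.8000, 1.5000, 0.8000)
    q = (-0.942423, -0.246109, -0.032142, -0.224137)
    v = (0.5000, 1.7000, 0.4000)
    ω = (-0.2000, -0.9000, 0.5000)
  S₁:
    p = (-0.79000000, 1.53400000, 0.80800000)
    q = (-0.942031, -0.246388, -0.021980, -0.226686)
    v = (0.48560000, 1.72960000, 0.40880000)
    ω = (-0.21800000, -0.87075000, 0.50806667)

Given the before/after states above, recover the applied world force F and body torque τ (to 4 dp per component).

F = (-1.8000, 3.7000, 1.1000)
τ = (-0.1800, 0.1200, 0.0600)

v₁ − v₀ = (-0.01440000, 0.02960000, 0.00880000)
F = m·Δv/dt = (-1.8000, 3.7000, 1.1000)
Δω = ω₁−ω₀ = (-0.01800000, 0.02925000, 0.00806667)
τ = I·(Δω/dt) + ω₀×(Iω₀) = (-0.1800, 0.1200, 0.0600)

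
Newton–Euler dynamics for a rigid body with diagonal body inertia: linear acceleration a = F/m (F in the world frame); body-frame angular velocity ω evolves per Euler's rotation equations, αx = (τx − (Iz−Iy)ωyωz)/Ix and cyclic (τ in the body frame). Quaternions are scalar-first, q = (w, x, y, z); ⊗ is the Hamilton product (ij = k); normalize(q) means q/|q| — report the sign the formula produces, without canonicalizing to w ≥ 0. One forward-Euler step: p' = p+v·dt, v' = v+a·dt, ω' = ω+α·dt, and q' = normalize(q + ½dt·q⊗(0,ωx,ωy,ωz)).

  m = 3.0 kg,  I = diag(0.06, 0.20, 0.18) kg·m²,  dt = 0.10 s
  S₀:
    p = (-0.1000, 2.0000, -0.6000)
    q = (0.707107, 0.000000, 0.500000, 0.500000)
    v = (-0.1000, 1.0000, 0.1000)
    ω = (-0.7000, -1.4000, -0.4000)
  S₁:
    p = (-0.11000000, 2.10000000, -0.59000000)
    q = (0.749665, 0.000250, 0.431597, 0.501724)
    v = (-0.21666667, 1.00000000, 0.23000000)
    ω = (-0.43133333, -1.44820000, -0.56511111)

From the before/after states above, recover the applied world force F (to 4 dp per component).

Δv = v₁−v₀ = (-0.11666667, 0.00000000, 0.13000000)
m·(v₁−v₀)/dt = (-3.5000, 0.0000, 3.9000)

F = (-3.5000, 0.0000, 3.9000)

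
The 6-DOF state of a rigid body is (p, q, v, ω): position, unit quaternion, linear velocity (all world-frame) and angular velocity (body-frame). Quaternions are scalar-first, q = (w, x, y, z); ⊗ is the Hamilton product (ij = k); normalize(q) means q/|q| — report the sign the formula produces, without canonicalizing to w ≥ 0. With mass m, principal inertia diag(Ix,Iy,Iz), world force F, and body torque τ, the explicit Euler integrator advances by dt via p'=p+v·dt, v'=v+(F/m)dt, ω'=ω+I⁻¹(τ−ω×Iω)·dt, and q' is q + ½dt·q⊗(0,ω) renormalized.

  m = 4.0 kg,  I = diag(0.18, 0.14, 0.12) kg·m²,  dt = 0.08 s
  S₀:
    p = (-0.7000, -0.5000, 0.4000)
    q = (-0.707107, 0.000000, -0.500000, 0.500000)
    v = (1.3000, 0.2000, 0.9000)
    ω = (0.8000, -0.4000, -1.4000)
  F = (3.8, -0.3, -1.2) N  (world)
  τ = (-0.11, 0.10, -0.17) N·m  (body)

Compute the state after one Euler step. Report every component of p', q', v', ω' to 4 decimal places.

ω×(Iω) gyroscopic = (-0.0112, -0.0672, 0.0128)
(τ − ω×Iω)/I = (-0.5489, 1.1943, -1.5233)
ω + α·dt = (0.7561, -0.3045, -1.5219)
q⊗(0,ω) = (0.5000000, 0.3343144, 0.6828428, 1.3899498)
updated quaternion q' = (-0.6856, 0.0133, -0.4716, 0.5544)
a = (0.9500, -0.0750, -0.3000)
p + v·dt = (-0.5960, -0.4840, 0.4720)
v' = v + a·dt = (1.3760, 0.1940, 0.8760)

p' = (-0.5960, -0.4840, 0.4720)
q' = (-0.6856, 0.0133, -0.4716, 0.5544)
v' = (1.3760, 0.1940, 0.8760)
ω' = (0.7561, -0.3045, -1.5219)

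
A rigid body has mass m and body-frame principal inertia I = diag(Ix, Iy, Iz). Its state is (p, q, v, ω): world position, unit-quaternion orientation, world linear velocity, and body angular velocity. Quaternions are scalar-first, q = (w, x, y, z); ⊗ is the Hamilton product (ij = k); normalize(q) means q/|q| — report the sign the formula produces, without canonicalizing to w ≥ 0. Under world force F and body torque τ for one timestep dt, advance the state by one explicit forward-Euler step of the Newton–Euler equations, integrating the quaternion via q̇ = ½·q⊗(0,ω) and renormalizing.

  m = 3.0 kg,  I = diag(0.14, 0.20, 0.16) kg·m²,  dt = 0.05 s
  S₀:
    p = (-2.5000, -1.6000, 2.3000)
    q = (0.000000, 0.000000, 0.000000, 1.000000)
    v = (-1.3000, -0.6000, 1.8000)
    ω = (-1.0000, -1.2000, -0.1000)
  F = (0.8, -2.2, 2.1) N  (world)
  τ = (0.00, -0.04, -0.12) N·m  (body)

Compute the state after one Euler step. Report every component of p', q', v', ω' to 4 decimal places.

a = (0.2667, -0.7333, 0.7000)
new position p' = (-2.5650, -1.6300, 2.3900)
new velocity v' = (-1.2867, -0.6367, 1.8350)
gyro term ω×Iω = (-0.0048, -0.0020, 0.0720)
(τ − ω×Iω)/I = (0.0343, -0.1900, -1.2000)
new body rate ω' = (-0.9983, -1.2095, -0.1600)
2q̇ = q⊗(0,ω) = (0.1000000, 1.2000000, -1.0000000, 0.0000000)
q + ½dt·q⊗(0,ω), renormalized = (0.0025, 0.0300, -0.0250, 0.9992)

p' = (-2.5650, -1.6300, 2.3900)
q' = (0.0025, 0.0300, -0.0250, 0.9992)
v' = (-1.2867, -0.6367, 1.8350)
ω' = (-0.9983, -1.2095, -0.1600)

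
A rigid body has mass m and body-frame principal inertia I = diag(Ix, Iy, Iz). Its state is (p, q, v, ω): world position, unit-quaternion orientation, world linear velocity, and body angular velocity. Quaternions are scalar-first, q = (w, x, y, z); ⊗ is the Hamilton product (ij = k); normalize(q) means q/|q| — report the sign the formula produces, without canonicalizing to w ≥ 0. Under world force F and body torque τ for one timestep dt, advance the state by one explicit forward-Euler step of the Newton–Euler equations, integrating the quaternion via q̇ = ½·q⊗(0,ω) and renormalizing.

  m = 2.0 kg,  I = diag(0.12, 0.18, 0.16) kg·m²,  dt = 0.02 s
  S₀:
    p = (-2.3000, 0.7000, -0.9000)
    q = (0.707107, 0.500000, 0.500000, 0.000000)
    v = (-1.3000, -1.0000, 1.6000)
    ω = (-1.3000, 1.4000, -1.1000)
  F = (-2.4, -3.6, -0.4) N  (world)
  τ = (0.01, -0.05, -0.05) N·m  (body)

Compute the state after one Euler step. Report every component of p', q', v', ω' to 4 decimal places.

precession coupling ω×(Iω) = (0.0308, -0.0572, -0.1092)
angular accel α = (-0.1733, 0.0400, 0.3700)
new body rate ω' = (-1.3035, 1.4008, -1.0926)
q⊗(0,ω) = (-0.0500000, -1.4692391, 1.5399498, 0.5721823)
q + ½dt·q⊗(0,ω), renormalized = (0.7064, 0.4852, 0.5153, 0.0057)
p + v·dt = (-2.3260, 0.6800, -0.8680)
v' = v + a·dt = (-1.3240, -1.0360, 1.5960)

p' = (-2.3260, 0.6800, -0.8680)
q' = (0.7064, 0.4852, 0.5153, 0.0057)
v' = (-1.3240, -1.0360, 1.5960)
ω' = (-1.3035, 1.4008, -1.0926)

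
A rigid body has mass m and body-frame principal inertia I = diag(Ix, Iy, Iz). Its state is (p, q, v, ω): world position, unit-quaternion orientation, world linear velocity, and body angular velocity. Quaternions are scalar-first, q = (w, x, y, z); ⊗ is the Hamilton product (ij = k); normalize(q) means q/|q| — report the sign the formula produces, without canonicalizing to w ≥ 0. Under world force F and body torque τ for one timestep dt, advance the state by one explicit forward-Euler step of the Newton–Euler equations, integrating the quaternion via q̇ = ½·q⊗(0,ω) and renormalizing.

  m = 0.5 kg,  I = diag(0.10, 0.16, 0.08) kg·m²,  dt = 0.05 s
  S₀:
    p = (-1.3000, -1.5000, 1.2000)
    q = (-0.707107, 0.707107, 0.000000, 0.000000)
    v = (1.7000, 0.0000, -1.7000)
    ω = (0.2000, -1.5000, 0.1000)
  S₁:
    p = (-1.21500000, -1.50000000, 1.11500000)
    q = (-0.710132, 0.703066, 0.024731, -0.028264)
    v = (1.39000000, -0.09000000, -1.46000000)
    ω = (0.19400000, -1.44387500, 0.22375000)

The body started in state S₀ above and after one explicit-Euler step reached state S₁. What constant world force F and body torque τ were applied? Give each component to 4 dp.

F = (-3.1000, -0.9000, 2.4000)
τ = (0.0000, 0.1800, 0.1800)

ω₁ − ω₀ = (-0.00600000, 0.05612500, 0.12375000)
τ = I·(Δω/dt) + ω₀×(Iω₀) = (0.0000, 0.1800, 0.1800)
v₁ − v₀ = (-0.31000000, -0.09000000, 0.24000000)
m·(v₁−v₀)/dt = (-3.1000, -0.9000, 2.4000)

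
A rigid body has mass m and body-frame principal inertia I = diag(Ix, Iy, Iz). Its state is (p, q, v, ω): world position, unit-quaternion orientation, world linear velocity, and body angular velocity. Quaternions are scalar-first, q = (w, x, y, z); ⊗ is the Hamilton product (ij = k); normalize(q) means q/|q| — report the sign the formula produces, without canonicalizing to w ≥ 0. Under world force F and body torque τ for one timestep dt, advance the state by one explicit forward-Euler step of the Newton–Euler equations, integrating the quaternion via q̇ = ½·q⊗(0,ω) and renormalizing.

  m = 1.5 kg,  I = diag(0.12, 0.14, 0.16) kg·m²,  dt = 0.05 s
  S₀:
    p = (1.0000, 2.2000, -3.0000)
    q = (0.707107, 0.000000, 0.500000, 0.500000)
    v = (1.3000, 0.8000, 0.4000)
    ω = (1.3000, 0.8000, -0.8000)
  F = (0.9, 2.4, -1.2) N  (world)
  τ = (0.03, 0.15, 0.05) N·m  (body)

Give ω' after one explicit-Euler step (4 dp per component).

gyro term ω×Iω = (-0.0128, 0.0416, 0.0208)
α = I⁻¹(τ − ω×Iω) = (0.3567, 0.7743, 0.1825)
new body rate ω' = (1.3178, 0.8387, -0.7909)

ω' = (1.3178, 0.8387, -0.7909)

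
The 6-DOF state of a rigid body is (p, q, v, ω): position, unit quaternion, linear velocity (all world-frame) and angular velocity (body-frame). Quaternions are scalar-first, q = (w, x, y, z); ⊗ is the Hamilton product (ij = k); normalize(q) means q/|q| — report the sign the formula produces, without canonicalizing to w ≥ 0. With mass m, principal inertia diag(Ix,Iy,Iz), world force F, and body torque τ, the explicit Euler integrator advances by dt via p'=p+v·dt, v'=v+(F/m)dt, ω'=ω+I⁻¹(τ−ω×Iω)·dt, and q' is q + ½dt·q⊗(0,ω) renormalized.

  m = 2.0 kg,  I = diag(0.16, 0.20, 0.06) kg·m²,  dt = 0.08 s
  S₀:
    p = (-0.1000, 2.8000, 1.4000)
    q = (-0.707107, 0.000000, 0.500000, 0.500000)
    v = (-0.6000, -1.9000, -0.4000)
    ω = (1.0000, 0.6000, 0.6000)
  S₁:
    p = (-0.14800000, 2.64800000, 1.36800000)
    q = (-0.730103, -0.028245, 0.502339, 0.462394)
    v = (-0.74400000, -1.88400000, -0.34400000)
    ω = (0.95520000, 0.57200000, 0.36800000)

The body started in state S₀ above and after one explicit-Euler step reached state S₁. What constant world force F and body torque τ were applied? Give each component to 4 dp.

F = (-3.6000, 0.4000, 1.4000)
τ = (-0.1400, -0.0100, -0.1500)

Δω = ω₁−ω₀ = (-0.04480000, -0.02800000, -0.23200000)
τ = I·(Δω/dt) + ω₀×(Iω₀) = (-0.1400, -0.0100, -0.1500)
Δv = v₁−v₀ = (-0.14400000, 0.01600000, 0.05600000)
m·(v₁−v₀)/dt = (-3.6000, 0.4000, 1.4000)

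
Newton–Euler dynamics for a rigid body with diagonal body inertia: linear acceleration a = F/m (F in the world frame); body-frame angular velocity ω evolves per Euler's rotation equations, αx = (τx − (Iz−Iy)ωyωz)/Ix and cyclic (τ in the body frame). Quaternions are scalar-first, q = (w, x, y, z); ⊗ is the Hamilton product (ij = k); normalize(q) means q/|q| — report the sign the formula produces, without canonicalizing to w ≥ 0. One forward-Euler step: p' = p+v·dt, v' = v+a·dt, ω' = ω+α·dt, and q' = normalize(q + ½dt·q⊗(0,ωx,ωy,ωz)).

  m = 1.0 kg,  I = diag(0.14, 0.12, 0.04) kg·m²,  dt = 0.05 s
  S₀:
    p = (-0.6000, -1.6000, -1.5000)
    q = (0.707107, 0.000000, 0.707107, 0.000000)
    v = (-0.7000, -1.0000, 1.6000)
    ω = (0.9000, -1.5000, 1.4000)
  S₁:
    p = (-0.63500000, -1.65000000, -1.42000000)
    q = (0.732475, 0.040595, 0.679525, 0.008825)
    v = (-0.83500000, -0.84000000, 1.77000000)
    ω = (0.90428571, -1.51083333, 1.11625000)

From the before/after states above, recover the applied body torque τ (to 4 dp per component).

τ = (0.1800, 0.1000, -0.2000)

Δω = ω₁−ω₀ = (0.00428571, -0.01083333, -0.28375000)
ω₀×(Iω₀) = (0.1680, 0.1260, 0.0270)
τ = I·(Δω/dt) + ω₀×(Iω₀) = (0.1800, 0.1000, -0.2000)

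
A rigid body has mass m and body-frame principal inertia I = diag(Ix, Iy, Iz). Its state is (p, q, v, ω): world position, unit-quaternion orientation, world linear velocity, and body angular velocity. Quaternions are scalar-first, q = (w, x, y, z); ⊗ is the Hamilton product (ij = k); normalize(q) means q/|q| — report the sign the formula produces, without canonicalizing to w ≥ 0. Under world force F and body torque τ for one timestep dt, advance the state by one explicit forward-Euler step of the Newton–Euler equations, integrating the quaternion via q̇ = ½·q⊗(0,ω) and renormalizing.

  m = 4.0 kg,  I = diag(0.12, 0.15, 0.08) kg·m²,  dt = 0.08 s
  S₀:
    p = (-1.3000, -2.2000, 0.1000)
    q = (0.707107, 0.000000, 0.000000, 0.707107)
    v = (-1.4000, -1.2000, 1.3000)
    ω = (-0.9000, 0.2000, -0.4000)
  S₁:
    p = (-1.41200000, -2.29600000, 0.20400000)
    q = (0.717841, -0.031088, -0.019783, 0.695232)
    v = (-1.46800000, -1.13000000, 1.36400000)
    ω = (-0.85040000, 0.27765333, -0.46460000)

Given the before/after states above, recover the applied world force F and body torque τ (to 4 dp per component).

F = (-3.4000, 3.5000, 3.2000)
τ = (0.0800, 0.1600, -0.0700)

v₁ − v₀ = (-0.06800000, 0.07000000, 0.06400000)
F = m·Δv/dt = (-3.4000, 3.5000, 3.2000)
rate change Δω = (0.04960000, 0.07765333, -0.06460000)
gyro term ω₀×Iω₀ = (0.0056, 0.0144, -0.0054)
applied torque τ = (0.0800, 0.1600, -0.0700)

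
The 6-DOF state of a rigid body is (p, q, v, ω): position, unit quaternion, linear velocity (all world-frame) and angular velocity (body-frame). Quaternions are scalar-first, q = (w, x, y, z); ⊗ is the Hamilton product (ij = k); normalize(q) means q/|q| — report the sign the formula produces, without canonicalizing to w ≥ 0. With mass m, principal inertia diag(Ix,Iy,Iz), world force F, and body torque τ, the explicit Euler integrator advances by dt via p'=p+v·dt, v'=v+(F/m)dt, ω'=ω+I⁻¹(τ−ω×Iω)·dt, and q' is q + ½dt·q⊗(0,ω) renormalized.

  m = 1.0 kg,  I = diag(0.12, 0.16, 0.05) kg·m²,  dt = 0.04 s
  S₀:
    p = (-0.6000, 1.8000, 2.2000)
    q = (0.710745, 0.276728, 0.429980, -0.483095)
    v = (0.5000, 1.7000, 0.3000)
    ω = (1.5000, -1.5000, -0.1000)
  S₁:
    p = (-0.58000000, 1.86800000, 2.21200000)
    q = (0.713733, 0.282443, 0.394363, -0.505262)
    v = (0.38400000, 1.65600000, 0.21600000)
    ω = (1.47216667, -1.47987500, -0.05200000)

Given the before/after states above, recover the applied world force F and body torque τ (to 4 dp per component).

rate change Δω = (-0.02783333, 0.02012500, 0.04800000)
ω₀×(Iω₀) = (-0.0165, -0.0105, -0.0900)
I·α + gyro = (-0.1000, 0.0700, -0.0300)
Δv = v₁−v₀ = (-0.11600000, -0.04400000, -0.08400000)
F = m·Δv/dt = (-2.9000, -1.1000, -2.1000)

F = (-2.9000, -1.1000, -2.1000)
τ = (-0.1000, 0.0700, -0.0300)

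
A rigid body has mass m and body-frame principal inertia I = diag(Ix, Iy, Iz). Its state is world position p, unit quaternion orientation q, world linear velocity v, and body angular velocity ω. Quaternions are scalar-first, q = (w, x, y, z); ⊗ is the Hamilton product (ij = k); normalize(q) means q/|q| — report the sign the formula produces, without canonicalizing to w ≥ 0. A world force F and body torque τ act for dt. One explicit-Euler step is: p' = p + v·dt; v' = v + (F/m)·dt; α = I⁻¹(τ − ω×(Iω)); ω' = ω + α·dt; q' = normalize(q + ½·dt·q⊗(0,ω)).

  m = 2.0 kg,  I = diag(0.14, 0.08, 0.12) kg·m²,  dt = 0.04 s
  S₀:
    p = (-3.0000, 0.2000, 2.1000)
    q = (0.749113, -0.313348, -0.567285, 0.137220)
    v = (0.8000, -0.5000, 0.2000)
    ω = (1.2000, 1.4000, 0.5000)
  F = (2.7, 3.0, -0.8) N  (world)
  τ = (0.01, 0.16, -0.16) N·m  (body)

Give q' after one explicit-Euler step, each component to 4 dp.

Hamilton product q⊗(0,ω) = (1.1016066, 0.4231851, 1.3700962, 0.6166113)
q' = normalize(q + ½dt·q⊗(0,ω)) = (0.7706, -0.3047, -0.5395, 0.1494)

q' = (0.7706, -0.3047, -0.5395, 0.1494)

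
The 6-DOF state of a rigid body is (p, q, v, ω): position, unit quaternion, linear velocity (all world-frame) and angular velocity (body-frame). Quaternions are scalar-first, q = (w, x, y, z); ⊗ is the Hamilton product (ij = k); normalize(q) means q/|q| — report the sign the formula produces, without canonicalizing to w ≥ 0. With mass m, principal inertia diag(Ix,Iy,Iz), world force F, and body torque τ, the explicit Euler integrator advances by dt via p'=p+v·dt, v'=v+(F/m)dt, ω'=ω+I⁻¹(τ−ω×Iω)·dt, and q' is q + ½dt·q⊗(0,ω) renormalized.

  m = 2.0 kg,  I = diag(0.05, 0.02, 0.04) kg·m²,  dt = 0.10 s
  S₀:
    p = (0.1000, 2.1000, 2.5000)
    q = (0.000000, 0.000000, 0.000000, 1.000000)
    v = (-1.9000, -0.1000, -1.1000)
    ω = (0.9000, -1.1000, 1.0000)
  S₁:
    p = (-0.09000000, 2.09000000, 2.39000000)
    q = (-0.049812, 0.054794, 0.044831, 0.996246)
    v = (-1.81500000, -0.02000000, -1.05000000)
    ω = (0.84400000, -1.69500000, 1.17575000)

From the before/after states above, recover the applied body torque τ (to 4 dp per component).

τ = (-0.0500, -0.1100, 0.1000)

ω₁ − ω₀ = (-0.05600000, -0.59500000, 0.17575000)
τ = I·(Δω/dt) + ω₀×(Iω₀) = (-0.0500, -0.1100, 0.1000)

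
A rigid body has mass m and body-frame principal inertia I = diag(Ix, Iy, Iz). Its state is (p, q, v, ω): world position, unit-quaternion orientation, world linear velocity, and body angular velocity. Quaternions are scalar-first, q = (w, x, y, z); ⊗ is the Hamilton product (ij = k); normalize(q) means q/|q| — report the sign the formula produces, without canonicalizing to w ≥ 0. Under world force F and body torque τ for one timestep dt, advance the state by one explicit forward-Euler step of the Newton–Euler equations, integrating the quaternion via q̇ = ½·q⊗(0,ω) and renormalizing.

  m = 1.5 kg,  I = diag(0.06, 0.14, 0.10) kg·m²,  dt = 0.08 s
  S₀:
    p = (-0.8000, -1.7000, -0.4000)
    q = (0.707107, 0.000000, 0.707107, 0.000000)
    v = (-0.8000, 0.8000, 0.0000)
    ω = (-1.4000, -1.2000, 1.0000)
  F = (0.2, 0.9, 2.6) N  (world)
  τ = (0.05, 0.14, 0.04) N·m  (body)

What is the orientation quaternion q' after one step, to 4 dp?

q⊗(0,ω) = (0.8485284, -0.2828428, -0.8485284, 1.6970568)
q' = normalize(q + ½dt·q⊗(0,ω)) = (0.7385, -0.0113, 0.6708, 0.0676)

q' = (0.7385, -0.0113, 0.6708, 0.0676)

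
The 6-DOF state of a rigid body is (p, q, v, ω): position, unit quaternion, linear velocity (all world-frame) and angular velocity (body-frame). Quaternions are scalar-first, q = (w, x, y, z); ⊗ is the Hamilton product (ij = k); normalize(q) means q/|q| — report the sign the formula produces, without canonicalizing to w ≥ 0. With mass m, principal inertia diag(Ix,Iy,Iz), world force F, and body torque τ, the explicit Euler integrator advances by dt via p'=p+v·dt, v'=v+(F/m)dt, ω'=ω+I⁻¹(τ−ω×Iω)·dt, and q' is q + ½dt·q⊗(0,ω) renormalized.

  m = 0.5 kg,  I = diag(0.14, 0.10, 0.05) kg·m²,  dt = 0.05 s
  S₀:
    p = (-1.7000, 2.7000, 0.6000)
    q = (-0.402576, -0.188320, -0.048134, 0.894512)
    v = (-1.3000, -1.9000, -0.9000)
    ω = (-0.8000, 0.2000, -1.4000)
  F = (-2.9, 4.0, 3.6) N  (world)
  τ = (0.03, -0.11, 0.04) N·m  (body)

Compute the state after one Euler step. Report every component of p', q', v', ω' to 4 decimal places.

p' = p + v·dt = (-1.7650, 2.6050, 0.5550)
new velocity v' = (-1.5900, -1.5000, -0.5400)
precession coupling ω×(Iω) = (0.0140, 0.1008, 0.0064)
angular accel α = (0.1143, -2.1080, 0.6720)
ω' = ω + α·dt = (-0.7943, 0.0946, -1.3664)
2q̇ = q⊗(0,ω) = (1.1112876, 0.2105460, -1.0597728, 0.4874352)
q + ½dt·q⊗(0,ω), renormalized = (-0.3745, -0.1829, -0.0746, 0.9060)

p' = (-1.7650, 2.6050, 0.5550)
q' = (-0.3745, -0.1829, -0.0746, 0.9060)
v' = (-1.5900, -1.5000, -0.5400)
ω' = (-0.7943, 0.0946, -1.3664)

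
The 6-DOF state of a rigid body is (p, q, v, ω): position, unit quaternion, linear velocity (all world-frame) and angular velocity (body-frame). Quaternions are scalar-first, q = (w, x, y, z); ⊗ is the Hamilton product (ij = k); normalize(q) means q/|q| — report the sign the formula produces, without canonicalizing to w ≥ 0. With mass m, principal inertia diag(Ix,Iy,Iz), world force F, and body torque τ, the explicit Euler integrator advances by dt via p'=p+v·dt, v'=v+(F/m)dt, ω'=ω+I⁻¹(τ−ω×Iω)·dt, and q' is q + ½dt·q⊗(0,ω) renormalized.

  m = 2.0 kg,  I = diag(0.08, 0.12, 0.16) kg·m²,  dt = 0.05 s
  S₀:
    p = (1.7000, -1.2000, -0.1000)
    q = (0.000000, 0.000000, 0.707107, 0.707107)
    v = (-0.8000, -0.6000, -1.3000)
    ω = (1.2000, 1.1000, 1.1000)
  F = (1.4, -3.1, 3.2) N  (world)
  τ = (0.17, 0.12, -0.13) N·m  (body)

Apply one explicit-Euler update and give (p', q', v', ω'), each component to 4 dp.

ω×(Iω) gyroscopic = (0.0484, -0.1056, 0.0528)
α = I⁻¹(τ − ω×Iω) = (1.5200, 1.8800, -1.1425)
new body rate ω' = (1.2760, 1.1940, 1.0429)
Hamilton product q⊗(0,ω) = (-1.5556354, 0.0000000, 0.8485284, -0.8485284)
q + ½dt·q⊗(0,ω), renormalized = (-0.0388, 0.0000, 0.7274, 0.6851)
linear accel F/m = (0.7000, -1.5500, 1.6000)
p + v·dt = (1.6600, -1.2300, -0.1650)
new velocity v' = (-0.7650, -0.6775, -1.2200)

p' = (1.6600, -1.2300, -0.1650)
q' = (-0.0388, 0.0000, 0.7274, 0.6851)
v' = (-0.7650, -0.6775, -1.2200)
ω' = (1.2760, 1.1940, 1.0429)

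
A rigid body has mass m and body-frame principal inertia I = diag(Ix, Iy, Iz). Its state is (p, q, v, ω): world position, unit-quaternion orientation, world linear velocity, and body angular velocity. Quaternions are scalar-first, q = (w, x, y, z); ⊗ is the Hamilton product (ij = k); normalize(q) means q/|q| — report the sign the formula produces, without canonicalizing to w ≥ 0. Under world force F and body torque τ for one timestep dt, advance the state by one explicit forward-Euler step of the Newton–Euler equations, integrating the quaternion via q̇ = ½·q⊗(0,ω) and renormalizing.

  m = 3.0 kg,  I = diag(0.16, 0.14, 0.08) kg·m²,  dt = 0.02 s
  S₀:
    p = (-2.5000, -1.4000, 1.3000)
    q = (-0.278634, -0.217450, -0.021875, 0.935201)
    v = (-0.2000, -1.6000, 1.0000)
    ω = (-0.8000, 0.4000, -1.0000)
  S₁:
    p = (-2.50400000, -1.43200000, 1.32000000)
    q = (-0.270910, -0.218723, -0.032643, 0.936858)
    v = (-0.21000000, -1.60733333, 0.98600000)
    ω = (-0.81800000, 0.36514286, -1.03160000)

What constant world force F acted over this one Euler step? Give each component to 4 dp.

F = (-1.5000, -1.1000, -2.1000)

v₁ − v₀ = (-0.01000000, -0.00733333, -0.01400000)
applied force F = (-1.5000, -1.1000, -2.1000)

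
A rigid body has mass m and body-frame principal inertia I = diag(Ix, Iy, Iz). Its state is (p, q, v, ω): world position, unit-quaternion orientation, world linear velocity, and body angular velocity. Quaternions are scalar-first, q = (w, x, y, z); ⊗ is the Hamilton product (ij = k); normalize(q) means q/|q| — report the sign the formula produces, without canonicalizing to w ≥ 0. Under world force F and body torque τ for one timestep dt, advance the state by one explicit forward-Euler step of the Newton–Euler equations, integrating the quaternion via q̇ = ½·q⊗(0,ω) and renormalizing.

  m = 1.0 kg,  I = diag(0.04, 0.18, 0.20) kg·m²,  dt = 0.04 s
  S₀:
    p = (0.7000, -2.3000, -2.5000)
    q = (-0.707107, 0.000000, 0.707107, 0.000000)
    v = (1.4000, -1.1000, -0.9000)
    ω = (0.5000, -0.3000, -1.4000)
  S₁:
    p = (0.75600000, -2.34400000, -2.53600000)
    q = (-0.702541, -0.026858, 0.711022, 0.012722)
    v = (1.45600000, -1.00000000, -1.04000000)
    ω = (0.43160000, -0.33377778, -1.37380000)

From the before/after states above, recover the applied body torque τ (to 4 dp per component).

ω₁ − ω₀ = (-0.06840000, -0.03377778, 0.02620000)
τ = I·(Δω/dt) + ω₀×(Iω₀) = (-0.0600, -0.0400, 0.1100)

τ = (-0.0600, -0.0400, 0.1100)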